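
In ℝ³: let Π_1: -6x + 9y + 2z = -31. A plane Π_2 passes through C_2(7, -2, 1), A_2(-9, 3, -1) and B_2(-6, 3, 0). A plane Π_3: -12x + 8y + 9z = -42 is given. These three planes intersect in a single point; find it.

(0, -3, -2)

C_2A_2 = (-16, 5, -2), C_2B_2 = (-13, 5, -1); a normal to Π_2 is C_2A_2 × C_2B_2 = (5, 10, -15).
Using C_2: Π_2 has equation 5x + 10y - 15z = 0.
Solving the 3×3 linear system -6x + 9y + 2z = -31, 5x + 10y - 15z = 0, -12x + 8y + 9z = -42 (e.g. by elimination or Cramer's rule, determinant = 275) gives (0, -3, -2).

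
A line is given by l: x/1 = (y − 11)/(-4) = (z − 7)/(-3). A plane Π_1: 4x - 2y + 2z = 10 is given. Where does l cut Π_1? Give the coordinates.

l has direction (1, -4, -3) through (0, 11, 7).
Substitute r = (0, 11, 7) + t(1, -4, -3) into the plane: -8 + 6t = 10, so t = 3.
Intersection: (0, 11, 7) + 3·(1, -4, -3) = (3, -1, -2).

(3, -1, -2)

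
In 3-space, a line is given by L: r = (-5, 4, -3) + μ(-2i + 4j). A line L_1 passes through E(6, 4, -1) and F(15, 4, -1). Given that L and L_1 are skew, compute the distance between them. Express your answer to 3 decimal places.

A direction vector for L_1 is F − E = (9, 0, 0).
Common perpendicular direction n = (-2, 4, 0) × (9, 0, 0) = (0, 0, -36).
With w = (6, 4, -1) − (-5, 4, -3) = (11, 0, 2), w · n = -72.
Distance = |w · n| / |n| = |-72| / √1296 ≈ 2.000.

2.000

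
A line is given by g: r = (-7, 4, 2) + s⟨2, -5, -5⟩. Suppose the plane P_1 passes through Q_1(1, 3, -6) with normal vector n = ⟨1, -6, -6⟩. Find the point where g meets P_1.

(-5, -1, -3)

P_1: n·r = n·Q_1 gives x - 6y - 6z = 19.
Substitute r = (-7, 4, 2) + t(2, -5, -5) into the plane: -43 + 62t = 19, so t = 1.
Intersection: (-7, 4, 2) + 1·(2, -5, -5) = (-5, -1, -3).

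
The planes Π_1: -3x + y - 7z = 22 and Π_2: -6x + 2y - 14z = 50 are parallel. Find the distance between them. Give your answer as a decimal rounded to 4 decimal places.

0.3906

Rescale Π_2 by 1/2: -3x + y - 7z = 25. Then distance = |22 − 25| / √59 ≈ 0.3906.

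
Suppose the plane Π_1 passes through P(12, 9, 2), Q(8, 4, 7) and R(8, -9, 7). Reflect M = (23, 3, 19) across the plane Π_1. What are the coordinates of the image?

(-7, 3, -5)

PQ = (-4, -5, 5), PR = (-4, -18, 5); a normal to Π_1 is PQ × PR = (65, 0, 52).
Using P: Π_1 has equation 65x + 52z = 884.
λ = (n·M − d)/|n|² = (2483 − 884)/6929 = 3/13.
Reflection = M − 2λn = (23, 3, 19) − (6/13)·(65, 0, 52) = (-7, 3, -5).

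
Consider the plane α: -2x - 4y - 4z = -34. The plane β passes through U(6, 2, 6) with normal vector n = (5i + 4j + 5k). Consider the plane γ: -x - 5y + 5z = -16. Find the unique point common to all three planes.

(11, 2, 1)

β: n·r = n·U gives 5x + 4y + 5z = 68.
Solving the 3×3 linear system -2x - 4y - 4z = -34, 5x + 4y + 5z = 68, -x - 5y + 5z = -16 (e.g. by elimination or Cramer's rule, determinant = 114) gives (11, 2, 1).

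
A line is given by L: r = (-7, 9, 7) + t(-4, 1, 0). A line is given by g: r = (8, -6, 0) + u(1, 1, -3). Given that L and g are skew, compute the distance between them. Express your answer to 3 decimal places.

Common perpendicular direction n = (-4, 1, 0) × (1, 1, -3) = (-3, -12, -5).
With w = (8, -6, 0) − (-7, 9, 7) = (15, -15, -7), w · n = 170.
Distance = |w · n| / |n| = |170| / √178 ≈ 12.742.

12.742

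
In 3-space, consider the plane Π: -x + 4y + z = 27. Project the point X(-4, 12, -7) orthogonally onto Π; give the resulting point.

Foot = X − λn with λ = (n·X − d)/|n|² = (45 − 27)/18 = 1.
Foot = (-4, 12, -7) − 1·(-1, 4, 1) = (-3, 8, -8).

(-3, 8, -8)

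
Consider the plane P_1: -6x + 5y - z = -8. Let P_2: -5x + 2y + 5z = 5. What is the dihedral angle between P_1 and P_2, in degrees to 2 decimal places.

52.78

cos θ = |n₁·n₂| / (|n₁||n₂|) = |35| / (√62 · √54).
θ = arccos(0.60489) ≈ 52.78°.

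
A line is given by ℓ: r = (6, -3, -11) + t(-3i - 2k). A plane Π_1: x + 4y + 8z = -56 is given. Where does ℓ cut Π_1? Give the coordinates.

Substitute r = (6, -3, -11) + t(-3, 0, -2) into the plane: -94 + (-19)t = -56, so t = -2.
Intersection: (6, -3, -11) + (-2)·(-3, 0, -2) = (12, -3, -7).

(12, -3, -7)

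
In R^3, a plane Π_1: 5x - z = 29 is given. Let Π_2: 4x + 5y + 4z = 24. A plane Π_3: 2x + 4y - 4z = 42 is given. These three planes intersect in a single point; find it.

Solving the 3×3 linear system 5x - z = 29, 4x + 5y + 4z = 24, 2x + 4y - 4z = 42 (e.g. by elimination or Cramer's rule, determinant = -186) gives (5, 4, -4).

(5, 4, -4)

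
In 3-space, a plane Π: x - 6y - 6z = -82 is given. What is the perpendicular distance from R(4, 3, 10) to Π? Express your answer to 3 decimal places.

n·R − d = (1)·(4) + (-6)·(3) + (-6)·(10) − (-82) = 8; |n| = √73.
Distance = |8| / √73 = 8/√73 ≈ 0.936.

0.936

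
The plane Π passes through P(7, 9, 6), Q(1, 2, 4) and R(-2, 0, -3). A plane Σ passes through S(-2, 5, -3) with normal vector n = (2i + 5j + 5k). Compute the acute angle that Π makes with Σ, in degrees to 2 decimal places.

71.64

PQ = (-6, -7, -2), PR = (-9, -9, -9); a normal to Π is PQ × PR = (45, -36, -9).
Using P: Π has equation 45x - 36y - 9z = -63.
Σ: n·r = n·S gives 2x + 5y + 5z = 6.
cos θ = |n₁·n₂| / (|n₁||n₂|) = |-135| / (√3402 · √54).
θ = arccos(0.31497) ≈ 71.64°.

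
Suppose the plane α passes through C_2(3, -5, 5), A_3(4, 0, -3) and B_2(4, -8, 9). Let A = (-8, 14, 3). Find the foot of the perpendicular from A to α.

(-11, 5, -3)

C_2A_3 = (1, 5, -8), C_2B_2 = (1, -3, 4); a normal to α is C_2A_3 × C_2B_2 = (-4, -12, -8).
Using C_2: α has equation -4x - 12y - 8z = 8.
Foot = A − λn with λ = (n·A − d)/|n|² = (-160 − 8)/224 = -3/4.
Foot = (-8, 14, 3) − (-3/4)·(-4, -12, -8) = (-11, 5, -3).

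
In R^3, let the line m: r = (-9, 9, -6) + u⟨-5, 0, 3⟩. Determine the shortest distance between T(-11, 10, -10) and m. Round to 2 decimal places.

4.57

Taking (-9, 9, -6) on m with direction v = (-5, 0, 3): w = T − (-9, 9, -6) = (-2, 1, -4), and w × v = (3, 26, 5).
Distance = |w × v| / |v| = √710 / √34 ≈ 4.57.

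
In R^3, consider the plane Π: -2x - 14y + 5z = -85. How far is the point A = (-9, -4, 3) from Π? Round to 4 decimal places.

11.6000

n·A − d = (-2)·(-9) + (-14)·(-4) + (5)·(3) − (-85) = 174; |n| = √225.
Distance = |174| / √225 = 174/√225 ≈ 11.6000.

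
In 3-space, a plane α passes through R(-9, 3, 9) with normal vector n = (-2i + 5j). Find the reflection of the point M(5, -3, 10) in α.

α: n·r = n·R gives -2x + 5y = 33.
λ = (n·M − d)/|n|² = (-25 − 33)/29 = -2.
Reflection = M − 2λn = (5, -3, 10) − (-4)·(-2, 5, 0) = (-3, 17, 10).

(-3, 17, 10)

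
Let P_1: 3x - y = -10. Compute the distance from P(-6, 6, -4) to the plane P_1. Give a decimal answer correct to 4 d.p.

n·P − d = (3)·(-6) + (-1)·(6) + (0)·(-4) − (-10) = -14; |n| = √10.
Distance = |-14| / √10 = 14/√10 ≈ 4.4272.

4.4272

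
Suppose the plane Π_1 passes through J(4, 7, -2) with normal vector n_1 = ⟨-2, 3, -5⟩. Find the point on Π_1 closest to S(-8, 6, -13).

Π_1: n_1·r = n_1·J gives -2x + 3y - 5z = 23.
Foot = S − λn with λ = (n·S − d)/|n|² = (99 − 23)/38 = 2.
Foot = (-8, 6, -13) − 2·(-2, 3, -5) = (-4, 0, -3).

(-4, 0, -3)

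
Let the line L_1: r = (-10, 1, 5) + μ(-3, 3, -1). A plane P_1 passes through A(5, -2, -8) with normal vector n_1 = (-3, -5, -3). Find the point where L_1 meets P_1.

(-1, -8, 8)

P_1: n_1·r = n_1·A gives -3x - 5y - 3z = 19.
Substitute r = (-10, 1, 5) + t(-3, 3, -1) into the plane: 10 + (-3)t = 19, so t = -3.
Intersection: (-10, 1, 5) + (-3)·(-3, 3, -1) = (-1, -8, 8).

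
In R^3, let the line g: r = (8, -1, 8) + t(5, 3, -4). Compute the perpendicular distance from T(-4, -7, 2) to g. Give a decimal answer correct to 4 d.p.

Taking (8, -1, 8) on g with direction v = (5, 3, -4): w = T − (8, -1, 8) = (-12, -6, -6), and w × v = (42, -78, -6).
Distance = |w × v| / |v| = √7884 / √50 ≈ 12.5571.

12.5571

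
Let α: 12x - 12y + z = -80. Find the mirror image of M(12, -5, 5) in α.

(-12, 19, 3)

λ = (n·M − d)/|n|² = (209 − (-80))/289 = 1.
Reflection = M − 2λn = (12, -5, 5) − 2·(12, -12, 1) = (-12, 19, 3).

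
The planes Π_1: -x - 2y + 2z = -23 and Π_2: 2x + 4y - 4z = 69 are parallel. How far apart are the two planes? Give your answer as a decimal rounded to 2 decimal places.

Rescale Π_2 by 1/(-2): -x - 2y + 2z = -69/2. Then distance = |-23 − (-69/2)| / √9 ≈ 3.83.

3.83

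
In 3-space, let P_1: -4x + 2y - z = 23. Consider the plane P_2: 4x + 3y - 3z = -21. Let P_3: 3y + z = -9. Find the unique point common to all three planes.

(-6, -2, -3)

Solving the 3×3 linear system -4x + 2y - z = 23, 4x + 3y - 3z = -21, 3y + z = -9 (e.g. by elimination or Cramer's rule, determinant = -68) gives (-6, -2, -3).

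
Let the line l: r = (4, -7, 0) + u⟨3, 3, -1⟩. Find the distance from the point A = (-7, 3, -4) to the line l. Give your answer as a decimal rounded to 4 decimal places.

Taking (4, -7, 0) on l with direction v = (3, 3, -1): w = A − (4, -7, 0) = (-11, 10, -4), and w × v = (2, -23, -63).
Distance = |w × v| / |v| = √4502 / √19 ≈ 15.3931.

15.3931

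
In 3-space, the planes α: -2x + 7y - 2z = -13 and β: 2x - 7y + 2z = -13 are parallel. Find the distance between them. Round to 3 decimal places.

Rescale β by 1/(-1): -2x + 7y - 2z = 13. Then distance = |-13 − 13| / √57 ≈ 3.444.

3.444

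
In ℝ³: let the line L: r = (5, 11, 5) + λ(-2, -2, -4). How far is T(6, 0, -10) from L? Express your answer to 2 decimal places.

Taking (5, 11, 5) on L with direction v = (-2, -2, -4): w = T − (5, 11, 5) = (1, -11, -15), and w × v = (14, 34, -24).
Distance = |w × v| / |v| = √1928 / √24 ≈ 8.96.

8.96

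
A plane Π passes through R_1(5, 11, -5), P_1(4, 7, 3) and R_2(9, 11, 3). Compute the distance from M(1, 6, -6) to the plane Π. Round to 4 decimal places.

1.6398

R_1P_1 = (-1, -4, 8), R_1R_2 = (4, 0, 8); a normal to Π is R_1P_1 × R_1R_2 = (-32, 40, 16).
Using R_1: Π has equation -32x + 40y + 16z = 200.
n·M − d = (-32)·(1) + (40)·(6) + (16)·(-6) − 200 = -88; |n| = √2880.
Distance = |-88| / √2880 = 88/√2880 ≈ 1.6398.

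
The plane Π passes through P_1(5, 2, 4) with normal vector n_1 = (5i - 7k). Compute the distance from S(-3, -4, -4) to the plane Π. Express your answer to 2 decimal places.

1.86

Π: n_1·r = n_1·P_1 gives 5x - 7z = -3.
n·S − d = (5)·(-3) + (0)·(-4) + (-7)·(-4) − (-3) = 16; |n| = √74.
Distance = |16| / √74 = 16/√74 ≈ 1.86.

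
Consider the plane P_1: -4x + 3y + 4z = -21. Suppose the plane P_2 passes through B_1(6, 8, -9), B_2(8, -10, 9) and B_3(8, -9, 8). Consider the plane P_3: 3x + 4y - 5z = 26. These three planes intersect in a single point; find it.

B_1B_2 = (2, -18, 18), B_1B_3 = (2, -17, 17); a normal to P_2 is B_1B_2 × B_1B_3 = (0, 2, 2).
Using B_1: P_2 has equation 2y + 2z = -2.
Solving the 3×3 linear system -4x + 3y + 4z = -21, 2y + 2z = -2, 3x + 4y - 5z = 26 (e.g. by elimination or Cramer's rule, determinant = 66) gives (4, 1, -2).

(4, 1, -2)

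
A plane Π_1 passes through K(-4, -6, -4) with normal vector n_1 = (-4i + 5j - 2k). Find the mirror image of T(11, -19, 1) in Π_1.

(-13, 11, -11)

Π_1: n_1·r = n_1·K gives -4x + 5y - 2z = -6.
λ = (n·T − d)/|n|² = (-141 − (-6))/45 = -3.
Reflection = T − 2λn = (11, -19, 1) − (-6)·(-4, 5, -2) = (-13, 11, -11).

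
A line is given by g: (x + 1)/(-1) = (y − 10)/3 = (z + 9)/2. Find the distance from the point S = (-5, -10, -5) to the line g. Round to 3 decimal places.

16.353

g has direction (-1, 3, 2) through (-1, 10, -9).
Taking (-1, 10, -9) on g with direction v = (-1, 3, 2): w = S − (-1, 10, -9) = (-4, -20, 4), and w × v = (-52, 4, -32).
Distance = |w × v| / |v| = √3744 / √14 ≈ 16.353.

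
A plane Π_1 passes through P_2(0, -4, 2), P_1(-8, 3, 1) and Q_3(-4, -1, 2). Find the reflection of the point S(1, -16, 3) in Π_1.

(7, -8, 11)

P_2P_1 = (-8, 7, -1), P_2Q_3 = (-4, 3, 0); a normal to Π_1 is P_2P_1 × P_2Q_3 = (3, 4, 4).
Using P_2: Π_1 has equation 3x + 4y + 4z = -8.
λ = (n·S − d)/|n|² = (-49 − (-8))/41 = -1.
Reflection = S − 2λn = (1, -16, 3) − (-2)·(3, 4, 4) = (7, -8, 11).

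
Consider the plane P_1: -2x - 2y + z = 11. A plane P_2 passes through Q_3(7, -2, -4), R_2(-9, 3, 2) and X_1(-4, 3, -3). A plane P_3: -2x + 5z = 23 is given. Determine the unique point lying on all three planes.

(-4, 0, 3)

Q_3R_2 = (-16, 5, 6), Q_3X_1 = (-11, 5, 1); a normal to P_2 is Q_3R_2 × Q_3X_1 = (-25, -50, -25).
Using Q_3: P_2 has equation -25x - 50y - 25z = 25.
Solving the 3×3 linear system -2x - 2y + z = 11, -25x - 50y - 25z = 25, -2x + 5z = 23 (e.g. by elimination or Cramer's rule, determinant = 50) gives (-4, 0, 3).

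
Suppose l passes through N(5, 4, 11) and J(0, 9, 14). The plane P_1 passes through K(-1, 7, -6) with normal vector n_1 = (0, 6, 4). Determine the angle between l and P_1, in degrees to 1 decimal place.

A direction vector for l is J − N = (-5, 5, 3).
P_1: n_1·r = n_1·K gives 6y + 4z = 18.
sin θ = |n·v| / (|n||v|) = |42| / (√52 · √59) = 0.75827.
θ ≈ 49.3°.

49.3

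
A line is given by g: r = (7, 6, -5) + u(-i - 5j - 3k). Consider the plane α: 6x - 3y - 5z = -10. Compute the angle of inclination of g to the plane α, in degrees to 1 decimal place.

sin θ = |n·v| / (|n||v|) = |24| / (√70 · √35) = 0.48487.
θ ≈ 29.0°.

29.0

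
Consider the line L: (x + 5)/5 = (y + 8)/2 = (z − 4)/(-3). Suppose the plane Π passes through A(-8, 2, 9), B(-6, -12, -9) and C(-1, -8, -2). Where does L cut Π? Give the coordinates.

L has direction (5, 2, -3) through (-5, -8, 4).
AB = (2, -14, -18), AC = (7, -10, -11); a normal to Π is AB × AC = (-26, -104, 78).
Using A: Π has equation -26x - 104y + 78z = 702.
Substitute r = (-5, -8, 4) + t(5, 2, -3) into the plane: 1274 + (-572)t = 702, so t = 1.
Intersection: (-5, -8, 4) + 1·(5, 2, -3) = (0, -6, 1).

(0, -6, 1)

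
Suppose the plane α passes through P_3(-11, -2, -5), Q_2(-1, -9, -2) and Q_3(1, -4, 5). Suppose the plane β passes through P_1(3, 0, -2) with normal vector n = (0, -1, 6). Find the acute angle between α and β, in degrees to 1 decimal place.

P_3Q_2 = (10, -7, 3), P_3Q_3 = (12, -2, 10); a normal to α is P_3Q_2 × P_3Q_3 = (-64, -64, 64).
Using P_3: α has equation -64x - 64y + 64z = 512.
β: n·r = n·P_1 gives -y + 6z = -12.
cos θ = |n₁·n₂| / (|n₁||n₂|) = |448| / (√12288 · √37).
θ = arccos(0.66441) ≈ 48.4°.

48.4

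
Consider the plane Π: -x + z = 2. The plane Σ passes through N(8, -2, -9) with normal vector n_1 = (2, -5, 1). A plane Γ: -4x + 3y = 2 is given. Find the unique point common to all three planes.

(-5, -6, -3)

Σ: n_1·r = n_1·N gives 2x - 5y + z = 17.
Solving the 3×3 linear system -x + z = 2, 2x - 5y + z = 17, -4x + 3y = 2 (e.g. by elimination or Cramer's rule, determinant = -11) gives (-5, -6, -3).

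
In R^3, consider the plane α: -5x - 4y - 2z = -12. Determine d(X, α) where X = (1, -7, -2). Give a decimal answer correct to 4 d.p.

5.8138

n·X − d = (-5)·(1) + (-4)·(-7) + (-2)·(-2) − (-12) = 39; |n| = √45.
Distance = |39| / √45 = 39/√45 ≈ 5.8138.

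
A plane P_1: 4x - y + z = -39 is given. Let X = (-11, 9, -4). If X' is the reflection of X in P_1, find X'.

(-3, 7, -2)

λ = (n·X − d)/|n|² = (-57 − (-39))/18 = -1.
Reflection = X − 2λn = (-11, 9, -4) − (-2)·(4, -1, 1) = (-3, 7, -2).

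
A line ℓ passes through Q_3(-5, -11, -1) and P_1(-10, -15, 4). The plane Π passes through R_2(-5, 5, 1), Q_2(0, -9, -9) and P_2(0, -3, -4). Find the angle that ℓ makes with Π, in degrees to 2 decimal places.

A direction vector for ℓ is P_1 − Q_3 = (-5, -4, 5).
R_2Q_2 = (5, -14, -10), R_2P_2 = (5, -8, -5); a normal to Π is R_2Q_2 × R_2P_2 = (-10, -25, 30).
Using R_2: Π has equation -10x - 25y + 30z = -45.
sin θ = |n·v| / (|n||v|) = |300| / (√1625 · √66) = 0.91606.
θ ≈ 66.36°.

66.36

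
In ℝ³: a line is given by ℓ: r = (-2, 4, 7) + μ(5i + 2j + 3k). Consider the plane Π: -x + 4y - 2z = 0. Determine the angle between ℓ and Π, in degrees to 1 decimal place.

sin θ = |n·v| / (|n||v|) = |-3| / (√21 · √38) = 0.10620.
θ ≈ 6.1°.

6.1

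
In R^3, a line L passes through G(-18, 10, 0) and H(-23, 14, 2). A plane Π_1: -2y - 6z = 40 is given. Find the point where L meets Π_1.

(-3, -2, -6)

A direction vector for L is H − G = (-5, 4, 2).
Substitute r = (-18, 10, 0) + t(-5, 4, 2) into the plane: -20 + (-20)t = 40, so t = -3.
Intersection: (-18, 10, 0) + (-3)·(-5, 4, 2) = (-3, -2, -6).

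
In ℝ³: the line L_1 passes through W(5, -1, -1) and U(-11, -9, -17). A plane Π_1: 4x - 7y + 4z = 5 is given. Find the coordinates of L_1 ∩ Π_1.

(1, -3, -5)

A direction vector for L_1 is U − W = (-16, -8, -16).
Substitute r = (5, -1, -1) + t(-16, -8, -16) into the plane: 23 + (-72)t = 5, so t = 1/4.
Intersection: (5, -1, -1) + (1/4)·(-16, -8, -16) = (1, -3, -5).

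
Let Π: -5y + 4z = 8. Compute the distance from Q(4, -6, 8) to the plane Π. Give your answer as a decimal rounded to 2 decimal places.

n·Q − d = (0)·(4) + (-5)·(-6) + (4)·(8) − 8 = 54; |n| = √41.
Distance = |54| / √41 = 54/√41 ≈ 8.43.

8.43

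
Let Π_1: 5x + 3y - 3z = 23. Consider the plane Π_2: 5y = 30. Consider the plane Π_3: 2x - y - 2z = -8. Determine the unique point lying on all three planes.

Solving the 3×3 linear system 5x + 3y - 3z = 23, 5y = 30, 2x - y - 2z = -8 (e.g. by elimination or Cramer's rule, determinant = -20) gives (4, 6, 5).

(4, 6, 5)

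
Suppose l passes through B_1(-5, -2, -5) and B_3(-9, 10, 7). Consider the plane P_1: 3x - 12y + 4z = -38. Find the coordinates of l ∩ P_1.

A direction vector for l is B_3 − B_1 = (-4, 12, 12).
Substitute r = (-5, -2, -5) + t(-4, 12, 12) into the plane: -11 + (-108)t = -38, so t = 1/4.
Intersection: (-5, -2, -5) + (1/4)·(-4, 12, 12) = (-6, 1, -2).

(-6, 1, -2)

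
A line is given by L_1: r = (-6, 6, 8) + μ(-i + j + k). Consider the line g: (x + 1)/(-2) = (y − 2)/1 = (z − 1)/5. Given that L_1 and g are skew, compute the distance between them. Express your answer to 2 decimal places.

g has direction (-2, 1, 5) through (-1, 2, 1).
Common perpendicular direction n = (-1, 1, 1) × (-2, 1, 5) = (4, 3, 1).
With w = (-1, 2, 1) − (-6, 6, 8) = (5, -4, -7), w · n = 1.
Distance = |w · n| / |n| = |1| / √26 ≈ 0.20.

0.20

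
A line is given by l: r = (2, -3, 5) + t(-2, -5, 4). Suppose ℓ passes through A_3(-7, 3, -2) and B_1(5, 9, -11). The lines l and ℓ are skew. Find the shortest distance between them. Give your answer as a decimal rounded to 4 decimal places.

A direction vector for ℓ is B_1 − A_3 = (12, 6, -9).
Common perpendicular direction n = (-2, -5, 4) × (12, 6, -9) = (21, 30, 48).
With w = (-7, 3, -2) − (2, -3, 5) = (-9, 6, -7), w · n = -345.
Distance = |w · n| / |n| = |-345| / √3645 ≈ 5.7144.

5.7144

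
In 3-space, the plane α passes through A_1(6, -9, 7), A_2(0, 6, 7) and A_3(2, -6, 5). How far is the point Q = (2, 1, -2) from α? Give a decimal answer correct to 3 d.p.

A_1A_2 = (-6, 15, 0), A_1A_3 = (-4, 3, -2); a normal to α is A_1A_2 × A_1A_3 = (-30, -12, 42).
Using A_1: α has equation -30x - 12y + 42z = 222.
n·Q − d = (-30)·(2) + (-12)·(1) + (42)·(-2) − 222 = -378; |n| = √2808.
Distance = |-378| / √2808 = 378/√2808 ≈ 7.133.

7.133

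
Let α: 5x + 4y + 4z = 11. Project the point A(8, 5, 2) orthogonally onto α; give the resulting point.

(3, 1, -2)

Foot = A − λn with λ = (n·A − d)/|n|² = (68 − 11)/57 = 1.
Foot = (8, 5, 2) − 1·(5, 4, 4) = (3, 1, -2).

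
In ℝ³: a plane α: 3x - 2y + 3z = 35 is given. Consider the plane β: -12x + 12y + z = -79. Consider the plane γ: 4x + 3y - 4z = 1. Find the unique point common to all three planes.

Solving the 3×3 linear system 3x - 2y + 3z = 35, -12x + 12y + z = -79, 4x + 3y - 4z = 1 (e.g. by elimination or Cramer's rule, determinant = -317) gives (6, -1, 5).

(6, -1, 5)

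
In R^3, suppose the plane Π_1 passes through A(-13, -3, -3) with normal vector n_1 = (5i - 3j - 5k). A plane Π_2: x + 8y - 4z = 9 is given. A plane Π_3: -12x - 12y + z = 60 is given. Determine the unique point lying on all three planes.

(-7, 2, 0)

Π_1: n_1·r = n_1·A gives 5x - 3y - 5z = -41.
Solving the 3×3 linear system 5x - 3y - 5z = -41, x + 8y - 4z = 9, -12x - 12y + z = 60 (e.g. by elimination or Cramer's rule, determinant = -761) gives (-7, 2, 0).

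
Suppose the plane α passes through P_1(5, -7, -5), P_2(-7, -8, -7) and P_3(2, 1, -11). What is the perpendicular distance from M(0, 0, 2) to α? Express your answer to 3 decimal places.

P_1P_2 = (-12, -1, -2), P_1P_3 = (-3, 8, -6); a normal to α is P_1P_2 × P_1P_3 = (22, -66, -99).
Using P_1: α has equation 22x - 66y - 99z = 1067.
n·M − d = (22)·(0) + (-66)·(0) + (-99)·(2) − 1067 = -1265; |n| = √14641.
Distance = |-1265| / √14641 = 1265/√14641 ≈ 10.455.

10.455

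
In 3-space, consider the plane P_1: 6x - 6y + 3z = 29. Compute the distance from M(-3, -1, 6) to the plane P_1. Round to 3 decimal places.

n·M − d = (6)·(-3) + (-6)·(-1) + (3)·(6) − 29 = -23; |n| = √81.
Distance = |-23| / √81 = 23/√81 ≈ 2.556.

2.556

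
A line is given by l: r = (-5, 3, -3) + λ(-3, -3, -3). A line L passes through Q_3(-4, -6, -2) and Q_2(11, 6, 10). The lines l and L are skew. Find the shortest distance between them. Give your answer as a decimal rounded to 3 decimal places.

A direction vector for L is Q_2 − Q_3 = (15, 12, 12).
Common perpendicular direction n = (-3, -3, -3) × (15, 12, 12) = (0, -9, 9).
With w = (-4, -6, -2) − (-5, 3, -3) = (1, -9, 1), w · n = 90.
Distance = |w · n| / |n| = |90| / √162 ≈ 7.071.

7.071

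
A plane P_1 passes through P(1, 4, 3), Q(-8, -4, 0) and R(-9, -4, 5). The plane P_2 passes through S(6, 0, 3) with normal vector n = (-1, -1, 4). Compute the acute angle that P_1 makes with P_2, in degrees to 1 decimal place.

PQ = (-9, -8, -3), PR = (-10, -8, 2); a normal to P_1 is PQ × PR = (-40, 48, -8).
Using P: P_1 has equation -40x + 48y - 8z = 128.
P_2: n·r = n·S gives -x - y + 4z = 6.
cos θ = |n₁·n₂| / (|n₁||n₂|) = |-40| / (√3968 · √18).
θ = arccos(0.14967) ≈ 81.4°.

81.4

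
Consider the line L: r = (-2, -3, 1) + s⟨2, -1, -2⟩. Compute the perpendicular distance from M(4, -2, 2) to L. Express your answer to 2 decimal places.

Taking (-2, -3, 1) on L with direction v = (2, -1, -2): w = M − (-2, -3, 1) = (6, 1, 1), and w × v = (-1, 14, -8).
Distance = |w × v| / |v| = √261 / √9 ≈ 5.39.

5.39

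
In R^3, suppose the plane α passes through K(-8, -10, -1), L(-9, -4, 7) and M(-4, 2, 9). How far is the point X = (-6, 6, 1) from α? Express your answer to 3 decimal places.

8.000

KL = (-1, 6, 8), KM = (4, 12, 10); a normal to α is KL × KM = (-36, 42, -36).
Using K: α has equation -36x + 42y - 36z = -96.
n·X − d = (-36)·(-6) + (42)·(6) + (-36)·(1) − (-96) = 528; |n| = √4356.
Distance = |528| / √4356 = 528/√4356 ≈ 8.000.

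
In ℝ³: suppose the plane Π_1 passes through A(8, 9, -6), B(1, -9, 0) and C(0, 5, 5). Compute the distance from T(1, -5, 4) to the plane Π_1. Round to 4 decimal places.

AB = (-7, -18, 6), AC = (-8, -4, 11); a normal to Π_1 is AB × AC = (-174, 29, -116).
Using A: Π_1 has equation -174x + 29y - 116z = -435.
n·T − d = (-174)·(1) + (29)·(-5) + (-116)·(4) − (-435) = -348; |n| = √44573.
Distance = |-348| / √44573 = 348/√44573 ≈ 1.6483.

1.6483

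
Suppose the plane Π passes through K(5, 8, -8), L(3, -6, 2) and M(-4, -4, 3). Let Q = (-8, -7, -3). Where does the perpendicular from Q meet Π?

KL = (-2, -14, 10), KM = (-9, -12, 11); a normal to Π is KL × KM = (-34, -68, -102).
Using K: Π has equation -34x - 68y - 102z = 102.
Foot = Q − λn with λ = (n·Q − d)/|n|² = (1054 − 102)/16184 = 1/17.
Foot = (-8, -7, -3) − (1/17)·(-34, -68, -102) = (-6, -3, 3).

(-6, -3, 3)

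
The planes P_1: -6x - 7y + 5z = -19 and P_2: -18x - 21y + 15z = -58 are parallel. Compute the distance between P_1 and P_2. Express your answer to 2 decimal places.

0.03

Rescale P_2 by 1/3: -6x - 7y + 5z = -58/3. Then distance = |-19 − (-58/3)| / √110 ≈ 0.03.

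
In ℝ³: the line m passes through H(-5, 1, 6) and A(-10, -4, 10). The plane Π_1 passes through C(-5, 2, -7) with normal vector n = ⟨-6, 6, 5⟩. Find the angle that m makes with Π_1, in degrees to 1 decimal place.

14.5

A direction vector for m is A − H = (-5, -5, 4).
Π_1: n·r = n·C gives -6x + 6y + 5z = 7.
sin θ = |n·v| / (|n||v|) = |20| / (√97 · √66) = 0.24996.
θ ≈ 14.5°.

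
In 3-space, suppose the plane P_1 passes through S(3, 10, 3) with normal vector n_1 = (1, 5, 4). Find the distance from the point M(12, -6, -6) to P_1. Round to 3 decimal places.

P_1: n_1·r = n_1·S gives x + 5y + 4z = 65.
n·M − d = (1)·(12) + (5)·(-6) + (4)·(-6) − 65 = -107; |n| = √42.
Distance = |-107| / √42 = 107/√42 ≈ 16.510.

16.510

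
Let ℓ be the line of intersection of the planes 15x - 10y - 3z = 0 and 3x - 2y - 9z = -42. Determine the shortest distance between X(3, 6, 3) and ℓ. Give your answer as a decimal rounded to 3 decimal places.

Direction of ℓ: (15, -10, -3) × (3, -2, -9) = (84, 126, 0).
A point on ℓ: solving the two plane equations with x = 5 gives (5, 6, 5).
Taking (5, 6, 5) on ℓ with direction v = (84, 126, 0): w = X − (5, 6, 5) = (-2, 0, -2), and w × v = (252, -168, -252).
Distance = |w × v| / |v| = √155232 / √22932 ≈ 2.602.

2.602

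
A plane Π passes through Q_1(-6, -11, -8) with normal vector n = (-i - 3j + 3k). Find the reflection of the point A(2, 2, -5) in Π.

Π: n·r = n·Q_1 gives -x - 3y + 3z = 15.
λ = (n·A − d)/|n|² = (-23 − 15)/19 = -2.
Reflection = A − 2λn = (2, 2, -5) − (-4)·(-1, -3, 3) = (-2, -10, 7).

(-2, -10, 7)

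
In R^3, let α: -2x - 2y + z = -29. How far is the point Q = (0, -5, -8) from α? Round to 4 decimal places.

10.3333

n·Q − d = (-2)·(0) + (-2)·(-5) + (1)·(-8) − (-29) = 31; |n| = √9.
Distance = |31| / √9 = 31/√9 ≈ 10.3333.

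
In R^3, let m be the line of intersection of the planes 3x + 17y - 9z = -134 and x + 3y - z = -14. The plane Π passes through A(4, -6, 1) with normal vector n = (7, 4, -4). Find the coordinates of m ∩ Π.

Direction of m: (3, 17, -9) × (1, 3, -1) = (10, -6, -8).
A point on m: solving the two plane equations with x = 23 gives (23, -13, -2).
Π: n·r = n·A gives 7x + 4y - 4z = 0.
Substitute r = (23, -13, -2) + t(10, -6, -8) into the plane: 117 + 78t = 0, so t = -3/2.
Intersection: (23, -13, -2) + (-3/2)·(10, -6, -8) = (8, -4, 10).

(8, -4, 10)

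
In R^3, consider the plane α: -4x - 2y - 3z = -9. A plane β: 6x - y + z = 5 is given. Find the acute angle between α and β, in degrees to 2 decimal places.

cos θ = |n₁·n₂| / (|n₁||n₂|) = |-25| / (√29 · √38).
θ = arccos(0.75309) ≈ 41.14°.

41.14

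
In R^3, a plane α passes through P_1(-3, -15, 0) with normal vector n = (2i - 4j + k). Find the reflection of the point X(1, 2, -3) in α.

α: n·r = n·P_1 gives 2x - 4y + z = 54.
λ = (n·X − d)/|n|² = (-9 − 54)/21 = -3.
Reflection = X − 2λn = (1, 2, -3) − (-6)·(2, -4, 1) = (13, -22, 3).

(13, -22, 3)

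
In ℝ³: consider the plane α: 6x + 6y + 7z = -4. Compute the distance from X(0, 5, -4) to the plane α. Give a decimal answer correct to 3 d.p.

0.545

n·X − d = (6)·(0) + (6)·(5) + (7)·(-4) − (-4) = 6; |n| = √121.
Distance = |6| / √121 = 6/√121 ≈ 0.545.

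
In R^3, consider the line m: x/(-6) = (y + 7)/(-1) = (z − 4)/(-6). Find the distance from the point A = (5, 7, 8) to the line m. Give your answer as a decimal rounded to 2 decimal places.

13.18

m has direction (-6, -1, -6) through (0, -7, 4).
Taking (0, -7, 4) on m with direction v = (-6, -1, -6): w = A − (0, -7, 4) = (5, 14, 4), and w × v = (-80, 6, 79).
Distance = |w × v| / |v| = √12677 / √73 ≈ 13.18.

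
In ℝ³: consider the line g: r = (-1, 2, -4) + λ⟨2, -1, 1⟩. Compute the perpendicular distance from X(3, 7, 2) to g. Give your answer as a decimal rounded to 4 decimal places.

Taking (-1, 2, -4) on g with direction v = (2, -1, 1): w = X − (-1, 2, -4) = (4, 5, 6), and w × v = (11, 8, -14).
Distance = |w × v| / |v| = √381 / √6 ≈ 7.9687.

7.9687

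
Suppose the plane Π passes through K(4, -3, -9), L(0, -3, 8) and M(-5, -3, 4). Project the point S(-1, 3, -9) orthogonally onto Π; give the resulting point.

KL = (-4, 0, 17), KM = (-9, 0, 13); a normal to Π is KL × KM = (0, -101, 0).
Using K: Π has equation -101y = 303.
Foot = S − λn with λ = (n·S − d)/|n|² = (-303 − 303)/10201 = -6/101.
Foot = (-1, 3, -9) − (-6/101)·(0, -101, 0) = (-1, -3, -9).

(-1, -3, -9)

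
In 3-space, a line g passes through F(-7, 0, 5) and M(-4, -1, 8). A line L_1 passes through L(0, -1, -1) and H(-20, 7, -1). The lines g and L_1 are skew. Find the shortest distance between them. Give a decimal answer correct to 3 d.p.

A direction vector for g is M − F = (3, -1, 3).
A direction vector for L_1 is H − L = (-20, 8, 0).
Common perpendicular direction n = (3, -1, 3) × (-20, 8, 0) = (-24, -60, 4).
With w = (0, -1, -1) − (-7, 0, 5) = (7, -1, -6), w · n = -132.
Distance = |w · n| / |n| = |-132| / √4192 ≈ 2.039.

2.039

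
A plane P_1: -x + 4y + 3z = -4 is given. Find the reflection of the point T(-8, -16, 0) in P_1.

λ = (n·T − d)/|n|² = (-56 − (-4))/26 = -2.
Reflection = T − 2λn = (-8, -16, 0) − (-4)·(-1, 4, 3) = (-12, 0, 12).

(-12, 0, 12)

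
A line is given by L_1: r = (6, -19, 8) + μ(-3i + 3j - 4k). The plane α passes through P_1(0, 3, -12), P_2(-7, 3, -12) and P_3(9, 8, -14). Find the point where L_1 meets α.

P_1P_2 = (-7, 0, 0), P_1P_3 = (9, 5, -2); a normal to α is P_1P_2 × P_1P_3 = (0, -14, -35).
Using P_1: α has equation -14y - 35z = 378.
Substitute r = (6, -19, 8) + t(-3, 3, -4) into the plane: -14 + 98t = 378, so t = 4.
Intersection: (6, -19, 8) + 4·(-3, 3, -4) = (-6, -7, -8).

(-6, -7, -8)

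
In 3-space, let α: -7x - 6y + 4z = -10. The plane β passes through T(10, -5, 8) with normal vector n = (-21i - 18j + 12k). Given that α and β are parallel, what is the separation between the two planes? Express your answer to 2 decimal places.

β: n·r = n·T gives -21x - 18y + 12z = -24.
Rescale β by 1/3: -7x - 6y + 4z = -8. Then distance = |-10 − (-8)| / √101 ≈ 0.20.

0.20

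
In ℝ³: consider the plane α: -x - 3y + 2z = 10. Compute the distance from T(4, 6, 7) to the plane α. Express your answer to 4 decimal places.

n·T − d = (-1)·(4) + (-3)·(6) + (2)·(7) − 10 = -18; |n| = √14.
Distance = |-18| / √14 = 18/√14 ≈ 4.8107.

4.8107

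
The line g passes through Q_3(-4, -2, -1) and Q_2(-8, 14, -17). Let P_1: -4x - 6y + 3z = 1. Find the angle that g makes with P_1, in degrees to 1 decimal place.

A direction vector for g is Q_2 − Q_3 = (-4, 16, -16).
sin θ = |n·v| / (|n||v|) = |-128| / (√61 · √528) = 0.71323.
θ ≈ 45.5°.

45.5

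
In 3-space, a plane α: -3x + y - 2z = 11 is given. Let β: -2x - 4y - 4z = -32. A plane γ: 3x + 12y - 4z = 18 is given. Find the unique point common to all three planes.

Solving the 3×3 linear system -3x + y - 2z = 11, -2x - 4y - 4z = -32, 3x + 12y - 4z = 18 (e.g. by elimination or Cramer's rule, determinant = -188) gives (-6, 5, 6).

(-6, 5, 6)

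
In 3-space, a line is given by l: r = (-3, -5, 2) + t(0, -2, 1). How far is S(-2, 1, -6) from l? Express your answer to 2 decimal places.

Taking (-3, -5, 2) on l with direction v = (0, -2, 1): w = S − (-3, -5, 2) = (1, 6, -8), and w × v = (-10, -1, -2).
Distance = |w × v| / |v| = √105 / √5 ≈ 4.58.

4.58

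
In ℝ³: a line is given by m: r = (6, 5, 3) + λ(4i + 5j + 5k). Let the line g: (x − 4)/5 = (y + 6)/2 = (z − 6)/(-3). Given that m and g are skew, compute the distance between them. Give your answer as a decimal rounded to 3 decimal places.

8.539

g has direction (5, 2, -3) through (4, -6, 6).
Common perpendicular direction n = (4, 5, 5) × (5, 2, -3) = (-25, 37, -17).
With w = (4, -6, 6) − (6, 5, 3) = (-2, -11, 3), w · n = -408.
Distance = |w · n| / |n| = |-408| / √2283 ≈ 8.539.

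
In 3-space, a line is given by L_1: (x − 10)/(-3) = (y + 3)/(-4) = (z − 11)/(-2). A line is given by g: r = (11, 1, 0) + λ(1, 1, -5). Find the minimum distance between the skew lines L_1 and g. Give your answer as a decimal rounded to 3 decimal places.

2.049

L_1 has direction (-3, -4, -2) through (10, -3, 11).
Common perpendicular direction n = (-3, -4, -2) × (1, 1, -5) = (22, -17, 1).
With w = (11, 1, 0) − (10, -3, 11) = (1, 4, -11), w · n = -57.
Distance = |w · n| / |n| = |-57| / √774 ≈ 2.049.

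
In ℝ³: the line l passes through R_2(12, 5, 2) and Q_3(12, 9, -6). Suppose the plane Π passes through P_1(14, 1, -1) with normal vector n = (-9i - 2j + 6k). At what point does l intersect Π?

(12, 7, -2)

A direction vector for l is Q_3 − R_2 = (0, 4, -8).
Π: n·r = n·P_1 gives -9x - 2y + 6z = -134.
Substitute r = (12, 5, 2) + t(0, 4, -8) into the plane: -106 + (-56)t = -134, so t = 1/2.
Intersection: (12, 5, 2) + (1/2)·(0, 4, -8) = (12, 7, -2).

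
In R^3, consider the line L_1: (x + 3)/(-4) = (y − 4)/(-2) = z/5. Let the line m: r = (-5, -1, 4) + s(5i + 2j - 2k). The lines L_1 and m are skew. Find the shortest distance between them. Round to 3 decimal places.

3.584

L_1 has direction (-4, -2, 5) through (-3, 4, 0).
Common perpendicular direction n = (-4, -2, 5) × (5, 2, -2) = (-6, 17, 2).
With w = (-5, -1, 4) − (-3, 4, 0) = (-2, -5, 4), w · n = -65.
Distance = |w · n| / |n| = |-65| / √329 ≈ 3.584.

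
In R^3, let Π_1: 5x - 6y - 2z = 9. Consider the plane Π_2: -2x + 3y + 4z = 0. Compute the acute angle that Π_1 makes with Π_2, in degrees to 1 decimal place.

34.0

cos θ = |n₁·n₂| / (|n₁||n₂|) = |-36| / (√65 · √29).
θ = arccos(0.82918) ≈ 34.0°.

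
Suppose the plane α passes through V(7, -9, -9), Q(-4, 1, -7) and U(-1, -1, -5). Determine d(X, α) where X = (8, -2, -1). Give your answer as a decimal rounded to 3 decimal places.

VQ = (-11, 10, 2), VU = (-8, 8, 4); a normal to α is VQ × VU = (24, 28, -8).
Using V: α has equation 24x + 28y - 8z = -12.
n·X − d = (24)·(8) + (28)·(-2) + (-8)·(-1) − (-12) = 156; |n| = √1424.
Distance = |156| / √1424 = 156/√1424 ≈ 4.134.

4.134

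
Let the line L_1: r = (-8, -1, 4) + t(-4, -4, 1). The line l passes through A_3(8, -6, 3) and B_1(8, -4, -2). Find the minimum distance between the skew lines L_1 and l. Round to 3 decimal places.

A direction vector for l is B_1 − A_3 = (0, 2, -5).
Common perpendicular direction n = (-4, -4, 1) × (0, 2, -5) = (18, -20, -8).
With w = (8, -6, 3) − (-8, -1, 4) = (16, -5, -1), w · n = 396.
Distance = |w · n| / |n| = |396| / √788 ≈ 14.107.

14.107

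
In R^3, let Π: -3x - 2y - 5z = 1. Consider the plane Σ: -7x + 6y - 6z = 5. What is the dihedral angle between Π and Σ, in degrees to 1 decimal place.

54.9

cos θ = |n₁·n₂| / (|n₁||n₂|) = |39| / (√38 · √121).
θ = arccos(0.57515) ≈ 54.9°.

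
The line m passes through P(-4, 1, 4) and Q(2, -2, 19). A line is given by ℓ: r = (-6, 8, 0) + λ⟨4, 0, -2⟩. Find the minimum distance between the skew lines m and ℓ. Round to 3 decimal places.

A direction vector for m is Q − P = (6, -3, 15).
Common perpendicular direction n = (6, -3, 15) × (4, 0, -2) = (6, 72, 12).
With w = (-6, 8, 0) − (-4, 1, 4) = (-2, 7, -4), w · n = 444.
Distance = |w · n| / |n| = |444| / √5364 ≈ 6.062.

6.062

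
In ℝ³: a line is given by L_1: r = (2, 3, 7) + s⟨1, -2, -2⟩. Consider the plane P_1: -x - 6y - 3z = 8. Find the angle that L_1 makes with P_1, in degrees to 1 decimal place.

sin θ = |n·v| / (|n||v|) = |17| / (√46 · √9) = 0.83550.
θ ≈ 56.7°.

56.7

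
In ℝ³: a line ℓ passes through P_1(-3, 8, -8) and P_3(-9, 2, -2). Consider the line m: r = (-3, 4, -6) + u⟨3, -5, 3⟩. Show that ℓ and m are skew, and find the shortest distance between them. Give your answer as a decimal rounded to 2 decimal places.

0.78

A direction vector for ℓ is P_3 − P_1 = (-6, -6, 6).
Common perpendicular direction n = (-6, -6, 6) × (3, -5, 3) = (12, 36, 48).
With w = (-3, 4, -6) − (-3, 8, -8) = (0, -4, 2), w · n = -48.
Since n ≠ 0 the lines are not parallel, and w · n = -48 ≠ 0 so they do not intersect; hence they are skew.
Distance = |w · n| / |n| = |-48| / √3744 ≈ 0.78.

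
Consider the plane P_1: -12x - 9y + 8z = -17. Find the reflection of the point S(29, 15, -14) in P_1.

λ = (n·S − d)/|n|² = (-595 − (-17))/289 = -2.
Reflection = S − 2λn = (29, 15, -14) − (-4)·(-12, -9, 8) = (-19, -21, 18).

(-19, -21, 18)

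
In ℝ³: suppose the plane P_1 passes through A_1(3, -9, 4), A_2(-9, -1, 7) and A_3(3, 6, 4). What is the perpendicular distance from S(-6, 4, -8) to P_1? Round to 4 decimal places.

13.8245

A_1A_2 = (-12, 8, 3), A_1A_3 = (0, 15, 0); a normal to P_1 is A_1A_2 × A_1A_3 = (-45, 0, -180).
Using A_1: P_1 has equation -45x - 180z = -855.
n·S − d = (-45)·(-6) + (0)·(4) + (-180)·(-8) − (-855) = 2565; |n| = √34425.
Distance = |2565| / √34425 = 2565/√34425 ≈ 13.8245.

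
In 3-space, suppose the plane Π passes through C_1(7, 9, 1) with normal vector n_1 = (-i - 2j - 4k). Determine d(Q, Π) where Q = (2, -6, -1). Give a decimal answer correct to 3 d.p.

Π: n_1·r = n_1·C_1 gives -x - 2y - 4z = -29.
n·Q − d = (-1)·(2) + (-2)·(-6) + (-4)·(-1) − (-29) = 43; |n| = √21.
Distance = |43| / √21 = 43/√21 ≈ 9.383.

9.383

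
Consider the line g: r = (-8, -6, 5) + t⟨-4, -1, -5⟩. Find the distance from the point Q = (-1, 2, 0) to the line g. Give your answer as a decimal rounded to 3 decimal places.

Taking (-8, -6, 5) on g with direction v = (-4, -1, -5): w = Q − (-8, -6, 5) = (7, 8, -5), and w × v = (-45, 55, 25).
Distance = |w × v| / |v| = √5675 / √42 ≈ 11.624.

11.624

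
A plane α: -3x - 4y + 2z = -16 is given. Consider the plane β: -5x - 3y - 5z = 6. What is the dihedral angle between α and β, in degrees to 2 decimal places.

cos θ = |n₁·n₂| / (|n₁||n₂|) = |17| / (√29 · √59).
θ = arccos(0.41098) ≈ 65.73°.

65.73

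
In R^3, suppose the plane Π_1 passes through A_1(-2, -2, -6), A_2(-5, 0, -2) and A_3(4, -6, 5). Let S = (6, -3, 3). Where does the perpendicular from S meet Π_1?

(4, -6, 3)

A_1A_2 = (-3, 2, 4), A_1A_3 = (6, -4, 11); a normal to Π_1 is A_1A_2 × A_1A_3 = (38, 57, 0).
Using A_1: Π_1 has equation 38x + 57y = -190.
Foot = S − λn with λ = (n·S − d)/|n|² = (57 − (-190))/4693 = 1/19.
Foot = (6, -3, 3) − (1/19)·(38, 57, 0) = (4, -6, 3).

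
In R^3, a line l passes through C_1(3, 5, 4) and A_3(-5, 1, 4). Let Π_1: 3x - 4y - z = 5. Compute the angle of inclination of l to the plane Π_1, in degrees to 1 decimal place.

10.1

A direction vector for l is A_3 − C_1 = (-8, -4, 0).
sin θ = |n·v| / (|n||v|) = |-8| / (√26 · √80) = 0.17541.
θ ≈ 10.1°.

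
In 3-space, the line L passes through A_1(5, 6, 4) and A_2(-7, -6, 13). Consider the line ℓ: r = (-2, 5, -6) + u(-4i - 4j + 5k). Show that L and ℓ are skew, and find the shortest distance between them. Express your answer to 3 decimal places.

4.243

A direction vector for L is A_2 − A_1 = (-12, -12, 9).
Common perpendicular direction n = (-12, -12, 9) × (-4, -4, 5) = (-24, 24, 0).
With w = (-2, 5, -6) − (5, 6, 4) = (-7, -1, -10), w · n = 144.
Since n ≠ 0 the lines are not parallel, and w · n = 144 ≠ 0 so they do not intersect; hence they are skew.
Distance = |w · n| / |n| = |144| / √1152 ≈ 4.243.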